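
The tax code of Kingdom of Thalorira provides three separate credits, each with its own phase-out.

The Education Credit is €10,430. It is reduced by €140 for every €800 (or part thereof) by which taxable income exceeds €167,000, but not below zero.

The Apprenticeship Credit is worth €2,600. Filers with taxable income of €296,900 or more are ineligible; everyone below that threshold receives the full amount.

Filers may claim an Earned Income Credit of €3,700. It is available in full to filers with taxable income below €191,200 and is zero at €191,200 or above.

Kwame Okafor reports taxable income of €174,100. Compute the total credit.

Education Credit: income exceeds €167,000 by €7,100, which is 9 full-or-partial €800 increments; reduction = 9 × €140 = €1,260, leaving €9,170.
Apprenticeship Credit: €174,100 is below the €296,900 cutoff, so the full €2,600 applies.
Earned Income Credit: €174,100 is below the €191,200 cutoff, so the full €3,700 applies.
Total: €9,170 + €2,600 + €3,700 = €15,470.

€15,470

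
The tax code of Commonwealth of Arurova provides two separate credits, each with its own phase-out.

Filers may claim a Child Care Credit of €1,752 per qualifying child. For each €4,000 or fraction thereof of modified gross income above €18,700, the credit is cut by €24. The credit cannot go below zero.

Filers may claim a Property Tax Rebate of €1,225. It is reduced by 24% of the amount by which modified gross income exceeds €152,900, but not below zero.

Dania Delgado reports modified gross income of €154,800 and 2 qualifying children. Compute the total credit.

€3,433

Child Care Credit: base = 2 × €1,752 = €3,504. income exceeds €18,700 by €136,100, which is 35 full-or-partial €4,000 increments; reduction = 35 × €24 = €840, leaving €2,664.
Property Tax Rebate: 24% of the €1,900 excess over €152,900 is €456; credit = €1,225 − €456 = €769.
Total: €2,664 + €769 = €3,433.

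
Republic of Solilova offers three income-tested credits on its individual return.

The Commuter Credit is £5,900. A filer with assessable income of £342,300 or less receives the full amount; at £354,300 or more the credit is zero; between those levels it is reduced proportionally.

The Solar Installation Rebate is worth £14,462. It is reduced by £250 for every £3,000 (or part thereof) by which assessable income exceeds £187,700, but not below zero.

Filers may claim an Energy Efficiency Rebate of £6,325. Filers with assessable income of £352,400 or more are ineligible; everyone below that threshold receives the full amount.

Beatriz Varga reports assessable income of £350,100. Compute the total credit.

Commuter Credit: £350,100 is £7,800 into a £12,000 phase-out range, leaving 4,200/12,000 of the credit: £5,900 × 4,200/12,000 = £2,065.
Solar Installation Rebate: income exceeds £187,700 by £162,400, which is 55 full-or-partial £3,000 increments; reduction = 55 × £250 = £13,750, leaving £712.
Energy Efficiency Rebate: £350,100 is below the £352,400 cutoff, so the full £6,325 applies.
Total: £2,065 + £712 + £6,325 = £9,102.

£9,102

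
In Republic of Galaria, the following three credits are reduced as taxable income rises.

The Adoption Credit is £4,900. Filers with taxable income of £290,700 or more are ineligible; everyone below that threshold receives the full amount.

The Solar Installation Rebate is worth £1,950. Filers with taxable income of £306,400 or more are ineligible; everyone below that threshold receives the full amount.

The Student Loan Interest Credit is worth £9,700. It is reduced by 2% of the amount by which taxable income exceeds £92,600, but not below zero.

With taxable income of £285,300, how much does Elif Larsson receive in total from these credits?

Adoption Credit: £285,300 is below the £290,700 cutoff, so the full £4,900 applies.
Solar Installation Rebate: £285,300 is below the £306,400 cutoff, so the full £1,950 applies.
Student Loan Interest Credit: 2% of the £192,700 excess over £92,600 is £3,854; credit = £9,700 − £3,854 = £5,846.
Total: £4,900 + £1,950 + £5,846 = £12,696.

£12,696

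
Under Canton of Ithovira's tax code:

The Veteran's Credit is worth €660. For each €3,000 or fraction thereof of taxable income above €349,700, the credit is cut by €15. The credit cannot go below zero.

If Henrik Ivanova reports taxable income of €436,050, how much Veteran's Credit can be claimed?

Veteran's Credit: income exceeds €349,700 by €86,350, which is 29 full-or-partial €3,000 increments; reduction = 29 × €15 = €435, leaving €225.

€225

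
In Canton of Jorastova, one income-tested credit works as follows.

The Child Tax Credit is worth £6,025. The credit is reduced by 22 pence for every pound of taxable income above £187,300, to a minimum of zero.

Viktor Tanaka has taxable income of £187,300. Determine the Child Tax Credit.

Child Tax Credit: £187,300 is at or below the £187,300 threshold, so the full £6,025 applies.

£6,025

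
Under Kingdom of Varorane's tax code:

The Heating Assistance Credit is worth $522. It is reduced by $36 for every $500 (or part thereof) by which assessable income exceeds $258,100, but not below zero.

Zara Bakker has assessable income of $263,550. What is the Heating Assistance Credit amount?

$126

Heating Assistance Credit: income exceeds $258,100 by $5,450, which is 11 full-or-partial $500 increments; reduction = 11 × $36 = $396, leaving $126.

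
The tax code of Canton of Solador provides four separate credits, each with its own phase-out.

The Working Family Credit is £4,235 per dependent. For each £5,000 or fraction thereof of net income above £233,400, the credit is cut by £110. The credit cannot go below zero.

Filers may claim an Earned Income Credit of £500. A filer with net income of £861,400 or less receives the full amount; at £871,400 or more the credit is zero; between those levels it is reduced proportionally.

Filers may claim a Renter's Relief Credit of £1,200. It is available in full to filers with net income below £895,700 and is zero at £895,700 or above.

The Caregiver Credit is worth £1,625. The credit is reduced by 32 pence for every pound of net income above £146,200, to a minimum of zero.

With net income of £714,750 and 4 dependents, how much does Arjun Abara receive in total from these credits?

£7,970

Working Family Credit: base = 4 × £4,235 = £16,940. income exceeds £233,400 by £481,350, which is 97 full-or-partial £5,000 increments; reduction = 97 × £110 = £10,670, leaving £6,270.
Earned Income Credit: £714,750 is at or below the £861,400 threshold, so the full £500 applies.
Renter's Relief Credit: £714,750 is below the £895,700 cutoff, so the full £1,200 applies.
Caregiver Credit: 32% of the £568,550 excess over £146,200 is £181,936 ≥ base, so the credit is £0.
Total: £6,270 + £500 + £1,200 + £0 = £7,970.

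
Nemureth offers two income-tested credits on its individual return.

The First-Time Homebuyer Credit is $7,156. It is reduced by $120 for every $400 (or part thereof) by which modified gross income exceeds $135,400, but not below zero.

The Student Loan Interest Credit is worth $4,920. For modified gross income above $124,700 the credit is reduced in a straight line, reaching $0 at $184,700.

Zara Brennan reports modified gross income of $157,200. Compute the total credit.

$2,811

First-Time Homebuyer Credit: income exceeds $135,400 by $21,800, which is 55 full-or-partial $400 increments; reduction = 55 × $120 = $6,600, leaving $556.
Student Loan Interest Credit: $157,200 is $32,500 into a $60,000 phase-out range, leaving 27,500/60,000 of the credit: $4,920 × 27,500/60,000 = $2,255.
Total: $556 + $2,255 = $2,811.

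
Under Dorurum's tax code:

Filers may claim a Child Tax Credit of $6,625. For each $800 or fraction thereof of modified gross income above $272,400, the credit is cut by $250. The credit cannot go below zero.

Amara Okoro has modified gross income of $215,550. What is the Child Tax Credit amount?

Child Tax Credit: $215,550 is at or below the $272,400 threshold, so the full $6,625 applies.

$6,625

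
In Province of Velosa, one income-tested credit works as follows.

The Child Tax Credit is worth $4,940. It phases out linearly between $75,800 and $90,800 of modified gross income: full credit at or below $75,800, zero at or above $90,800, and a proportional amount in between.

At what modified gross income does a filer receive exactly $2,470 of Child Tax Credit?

$83,300

$2,470 is 2,470/4,940 of the full $4,940, so 2,470/4,940 of the $15,000 range has been used: income = $75,800 + $15,000 × 2,470/4,940 = $83,300.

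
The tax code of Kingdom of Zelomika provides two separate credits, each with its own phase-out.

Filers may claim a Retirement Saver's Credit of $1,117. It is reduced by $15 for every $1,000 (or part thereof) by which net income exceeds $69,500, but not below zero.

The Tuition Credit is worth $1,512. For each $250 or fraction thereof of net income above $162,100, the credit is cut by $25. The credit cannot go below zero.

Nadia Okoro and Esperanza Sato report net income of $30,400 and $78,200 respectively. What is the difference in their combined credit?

$135

Nadia ($30,400): Retirement Saver's Credit: $30,400 is at or below the $69,500 threshold, so the full $1,117 applies. Tuition Credit: $30,400 is at or below the $162,100 threshold, so the full $1,512 applies. total $1,117 + $1,512 = $2,629
Esperanza ($78,200): Retirement Saver's Credit: income exceeds $69,500 by $8,700, which is 9 full-or-partial $1,000 increments; reduction = 9 × $15 = $135, leaving $982. Tuition Credit: $78,200 is at or below the $162,100 threshold, so the full $1,512 applies. total $982 + $1,512 = $2,494
Difference: |$2,629 − $2,494| = $135.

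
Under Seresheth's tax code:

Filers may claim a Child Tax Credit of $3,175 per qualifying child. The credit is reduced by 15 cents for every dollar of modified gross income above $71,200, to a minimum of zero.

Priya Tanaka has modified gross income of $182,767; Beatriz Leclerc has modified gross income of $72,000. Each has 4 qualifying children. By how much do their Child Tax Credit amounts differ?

$12,580

Priya ($182,767): Child Tax Credit: base = 4 × $3,175 = $12,700. 15% of the $111,567 excess over $71,200 is $16,735.05 ≥ base, so the credit is $0.
Beatriz ($72,000): Child Tax Credit: base = 4 × $3,175 = $12,700. 15% of the $800 excess over $71,200 is $120; credit = $12,700 − $120 = $12,580.
Difference: |$0 − $12,580| = $12,580.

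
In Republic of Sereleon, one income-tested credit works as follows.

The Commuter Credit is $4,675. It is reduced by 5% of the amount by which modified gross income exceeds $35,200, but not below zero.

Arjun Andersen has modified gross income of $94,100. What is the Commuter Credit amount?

Commuter Credit: 5% of the $58,900 excess over $35,200 is $2,945; credit = $4,675 − $2,945 = $1,730.

$1,730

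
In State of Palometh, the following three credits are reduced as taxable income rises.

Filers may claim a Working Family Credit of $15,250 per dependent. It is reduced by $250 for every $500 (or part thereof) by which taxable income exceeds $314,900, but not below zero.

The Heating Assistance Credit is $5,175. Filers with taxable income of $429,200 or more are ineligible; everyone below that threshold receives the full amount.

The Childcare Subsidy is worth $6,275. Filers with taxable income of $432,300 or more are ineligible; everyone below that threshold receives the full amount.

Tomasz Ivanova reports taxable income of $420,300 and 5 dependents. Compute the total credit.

$34,950

Working Family Credit: base = 5 × $15,250 = $76,250. income exceeds $314,900 by $105,400, which is 211 full-or-partial $500 increments; reduction = 211 × $250 = $52,750, leaving $23,500.
Heating Assistance Credit: $420,300 is below the $429,200 cutoff, so the full $5,175 applies.
Childcare Subsidy: $420,300 is below the $432,300 cutoff, so the full $6,275 applies.
Total: $23,500 + $5,175 + $6,275 = $34,950.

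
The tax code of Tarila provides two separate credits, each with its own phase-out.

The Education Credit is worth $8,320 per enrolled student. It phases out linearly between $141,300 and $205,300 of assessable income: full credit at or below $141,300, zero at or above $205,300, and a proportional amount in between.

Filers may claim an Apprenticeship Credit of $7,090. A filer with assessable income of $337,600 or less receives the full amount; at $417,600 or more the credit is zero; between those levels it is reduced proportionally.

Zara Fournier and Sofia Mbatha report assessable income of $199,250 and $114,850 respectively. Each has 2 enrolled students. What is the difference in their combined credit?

Zara ($199,250): Education Credit: base = 2 × $8,320 = $16,640. $199,250 is $57,950 into a $64,000 phase-out range, leaving 6,050/64,000 of the credit: $16,640 × 6,050/64,000 = $1,573. Apprenticeship Credit: $199,250 is at or below the $337,600 threshold, so the full $7,090 applies. total $1,573 + $7,090 = $8,663
Sofia ($114,850): Education Credit: base = 2 × $8,320 = $16,640. $114,850 is at or below the $141,300 threshold, so the full $16,640 applies. Apprenticeship Credit: $114,850 is at or below the $337,600 threshold, so the full $7,090 applies. total $16,640 + $7,090 = $23,730
Difference: |$8,663 − $23,730| = $15,067.

$15,067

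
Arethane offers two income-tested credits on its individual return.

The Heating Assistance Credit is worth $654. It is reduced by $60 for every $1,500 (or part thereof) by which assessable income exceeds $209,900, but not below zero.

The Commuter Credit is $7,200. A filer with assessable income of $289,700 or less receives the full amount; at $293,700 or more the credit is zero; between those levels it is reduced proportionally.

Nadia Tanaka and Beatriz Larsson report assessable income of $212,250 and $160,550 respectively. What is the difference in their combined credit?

Nadia ($212,250): Heating Assistance Credit: income exceeds $209,900 by $2,350, which is 2 full-or-partial $1,500 increments; reduction = 2 × $60 = $120, leaving $534. Commuter Credit: $212,250 is at or below the $289,700 threshold, so the full $7,200 applies. total $534 + $7,200 = $7,734
Beatriz ($160,550): Heating Assistance Credit: $160,550 is at or below the $209,900 threshold, so the full $654 applies. Commuter Credit: $160,550 is at or below the $289,700 threshold, so the full $7,200 applies. total $654 + $7,200 = $7,854
Difference: |$7,734 − $7,854| = $120.

$120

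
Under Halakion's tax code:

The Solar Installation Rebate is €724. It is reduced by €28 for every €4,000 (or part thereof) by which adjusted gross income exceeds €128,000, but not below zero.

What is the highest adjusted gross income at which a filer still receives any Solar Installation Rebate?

€228,000

After 25 increments the reduction is 25 × €28 = €700, leaving €24; one more increment wipes it out. Increment 25 ends at excess 25 × €4,000 = €100,000, so the highest qualifying income is €128,000 + €100,000 = €228,000.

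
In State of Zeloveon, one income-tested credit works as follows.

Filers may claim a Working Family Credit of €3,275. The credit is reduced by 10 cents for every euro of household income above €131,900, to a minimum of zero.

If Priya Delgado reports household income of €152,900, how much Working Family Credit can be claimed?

Working Family Credit: 10% of the €21,000 excess over €131,900 is €2,100; credit = €3,275 − €2,100 = €1,175.

€1,175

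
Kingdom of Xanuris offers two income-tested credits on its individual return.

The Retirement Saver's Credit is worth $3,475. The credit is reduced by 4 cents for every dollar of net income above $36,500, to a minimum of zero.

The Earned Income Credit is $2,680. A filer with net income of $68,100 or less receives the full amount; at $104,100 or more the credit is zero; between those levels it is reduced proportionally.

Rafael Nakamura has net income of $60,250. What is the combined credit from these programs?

$5,205

Retirement Saver's Credit: 4% of the $23,750 excess over $36,500 is $950; credit = $3,475 − $950 = $2,525.
Earned Income Credit: $60,250 is at or below the $68,100 threshold, so the full $2,680 applies.
Total: $2,525 + $2,680 = $5,205.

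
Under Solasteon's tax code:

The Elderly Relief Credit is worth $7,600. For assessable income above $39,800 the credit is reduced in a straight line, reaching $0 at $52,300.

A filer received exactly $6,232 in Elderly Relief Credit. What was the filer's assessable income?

$42,050

$6,232 is 6,232/7,600 of the full $7,600, so 1,368/7,600 of the $12,500 range has been used: income = $39,800 + $12,500 × 1,368/7,600 = $42,050.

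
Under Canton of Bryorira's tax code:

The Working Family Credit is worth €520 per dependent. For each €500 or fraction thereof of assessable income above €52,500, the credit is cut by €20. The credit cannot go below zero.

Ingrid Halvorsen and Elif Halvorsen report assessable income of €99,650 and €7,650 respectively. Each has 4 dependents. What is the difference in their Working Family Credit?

Ingrid (€99,650): Working Family Credit: base = 4 × €520 = €2,080. income exceeds €52,500 by €47,150, which is 95 full-or-partial €500 increments; reduction = 95 × €20 = €1,900, leaving €180.
Elif (€7,650): Working Family Credit: base = 4 × €520 = €2,080. €7,650 is at or below the €52,500 threshold, so the full €2,080 applies.
Difference: |€180 − €2,080| = €1,900.

€1,900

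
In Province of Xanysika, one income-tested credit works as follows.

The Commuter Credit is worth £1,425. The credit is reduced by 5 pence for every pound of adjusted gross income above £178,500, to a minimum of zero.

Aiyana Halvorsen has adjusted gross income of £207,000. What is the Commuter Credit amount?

£0

Commuter Credit: 5% of the £28,500 excess over £178,500 is £1,425 ≥ base, so the credit is £0.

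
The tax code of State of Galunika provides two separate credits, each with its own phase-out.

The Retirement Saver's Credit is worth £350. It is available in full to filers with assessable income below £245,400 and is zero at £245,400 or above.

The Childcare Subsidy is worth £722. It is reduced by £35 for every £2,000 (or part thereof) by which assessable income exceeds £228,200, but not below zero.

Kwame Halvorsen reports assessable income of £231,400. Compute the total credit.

£1,002

Retirement Saver's Credit: £231,400 is below the £245,400 cutoff, so the full £350 applies.
Childcare Subsidy: income exceeds £228,200 by £3,200, which is 2 full-or-partial £2,000 increments; reduction = 2 × £35 = £70, leaving £652.
Total: £350 + £652 = £1,002.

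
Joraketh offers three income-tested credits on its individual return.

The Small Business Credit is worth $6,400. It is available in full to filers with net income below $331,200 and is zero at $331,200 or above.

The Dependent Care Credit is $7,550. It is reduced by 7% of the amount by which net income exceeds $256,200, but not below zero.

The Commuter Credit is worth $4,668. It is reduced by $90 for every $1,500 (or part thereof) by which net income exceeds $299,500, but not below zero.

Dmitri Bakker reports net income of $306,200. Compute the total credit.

Small Business Credit: $306,200 is below the $331,200 cutoff, so the full $6,400 applies.
Dependent Care Credit: 7% of the $50,000 excess over $256,200 is $3,500; credit = $7,550 − $3,500 = $4,050.
Commuter Credit: income exceeds $299,500 by $6,700, which is 5 full-or-partial $1,500 increments; reduction = 5 × $90 = $450, leaving $4,218.
Total: $6,400 + $4,050 + $4,218 = $14,668.

$14,668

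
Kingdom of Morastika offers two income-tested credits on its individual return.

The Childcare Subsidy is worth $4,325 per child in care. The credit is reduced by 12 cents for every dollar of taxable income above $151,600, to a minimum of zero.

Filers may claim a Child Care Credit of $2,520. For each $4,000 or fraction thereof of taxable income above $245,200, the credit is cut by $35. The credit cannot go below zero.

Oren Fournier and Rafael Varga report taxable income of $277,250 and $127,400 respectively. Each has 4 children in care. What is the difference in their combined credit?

$15,393

Oren ($277,250): Childcare Subsidy: base = 4 × $4,325 = $17,300. 12% of the $125,650 excess over $151,600 is $15,078; credit = $17,300 − $15,078 = $2,222. Child Care Credit: income exceeds $245,200 by $32,050, which is 9 full-or-partial $4,000 increments; reduction = 9 × $35 = $315, leaving $2,205. total $2,222 + $2,205 = $4,427
Rafael ($127,400): Childcare Subsidy: base = 4 × $4,325 = $17,300. $127,400 is at or below the $151,600 threshold, so the full $17,300 applies. Child Care Credit: $127,400 is at or below the $245,200 threshold, so the full $2,520 applies. total $17,300 + $2,520 = $19,820
Difference: |$4,427 − $19,820| = $15,393.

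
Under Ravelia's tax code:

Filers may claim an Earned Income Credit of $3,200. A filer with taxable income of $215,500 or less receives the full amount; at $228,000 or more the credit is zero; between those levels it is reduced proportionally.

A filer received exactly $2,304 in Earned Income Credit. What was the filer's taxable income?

$219,000

$2,304 is 2,304/3,200 of the full $3,200, so 896/3,200 of the $12,500 range has been used: income = $215,500 + $12,500 × 896/3,200 = $219,000.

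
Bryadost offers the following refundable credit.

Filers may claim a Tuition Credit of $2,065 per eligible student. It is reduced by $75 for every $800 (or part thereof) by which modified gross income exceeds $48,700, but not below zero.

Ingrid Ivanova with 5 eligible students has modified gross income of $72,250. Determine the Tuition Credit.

Tuition Credit: base = 5 × $2,065 = $10,325. income exceeds $48,700 by $23,550, which is 30 full-or-partial $800 increments; reduction = 30 × $75 = $2,250, leaving $8,075.

$8,075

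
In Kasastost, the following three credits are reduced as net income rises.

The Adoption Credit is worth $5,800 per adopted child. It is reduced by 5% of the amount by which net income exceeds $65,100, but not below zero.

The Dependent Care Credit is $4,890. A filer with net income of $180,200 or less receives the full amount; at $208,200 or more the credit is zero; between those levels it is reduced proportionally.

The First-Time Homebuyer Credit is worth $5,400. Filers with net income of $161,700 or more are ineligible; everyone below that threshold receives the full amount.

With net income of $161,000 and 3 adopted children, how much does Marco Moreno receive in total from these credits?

Adoption Credit: base = 3 × $5,800 = $17,400. 5% of the $95,900 excess over $65,100 is $4,795; credit = $17,400 − $4,795 = $12,605.
Dependent Care Credit: $161,000 is at or below the $180,200 threshold, so the full $4,890 applies.
First-Time Homebuyer Credit: $161,000 is below the $161,700 cutoff, so the full $5,400 applies.
Total: $12,605 + $4,890 + $5,400 = $22,895.

$22,895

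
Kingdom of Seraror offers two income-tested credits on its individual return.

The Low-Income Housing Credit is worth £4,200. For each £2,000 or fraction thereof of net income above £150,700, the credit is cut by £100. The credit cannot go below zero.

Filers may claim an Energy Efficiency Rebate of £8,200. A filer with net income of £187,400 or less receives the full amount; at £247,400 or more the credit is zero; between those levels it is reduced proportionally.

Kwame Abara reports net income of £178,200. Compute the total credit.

£11,000

Low-Income Housing Credit: income exceeds £150,700 by £27,500, which is 14 full-or-partial £2,000 increments; reduction = 14 × £100 = £1,400, leaving £2,800.
Energy Efficiency Rebate: £178,200 is at or below the £187,400 threshold, so the full £8,200 applies.
Total: £2,800 + £8,200 = £11,000.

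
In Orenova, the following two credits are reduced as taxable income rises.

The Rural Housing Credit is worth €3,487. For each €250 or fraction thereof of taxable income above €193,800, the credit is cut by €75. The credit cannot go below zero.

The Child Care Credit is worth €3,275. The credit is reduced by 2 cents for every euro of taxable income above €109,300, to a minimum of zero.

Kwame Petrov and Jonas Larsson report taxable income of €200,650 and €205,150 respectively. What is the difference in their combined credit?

€1,440

Kwame (€200,650): Rural Housing Credit: income exceeds €193,800 by €6,850, which is 28 full-or-partial €250 increments; reduction = 28 × €75 = €2,100, leaving €1,387. Child Care Credit: 2% of the €91,350 excess over €109,300 is €1,827; credit = €3,275 − €1,827 = €1,448. total €1,387 + €1,448 = €2,835
Jonas (€205,150): Rural Housing Credit: income exceeds €193,800 by €11,350, which is 46 full-or-partial €250 increments; reduction = 46 × €75 = €3,450, leaving €37. Child Care Credit: 2% of the €95,850 excess over €109,300 is €1,917; credit = €3,275 − €1,917 = €1,358. total €37 + €1,358 = €1,395
Difference: |€2,835 − €1,395| = €1,440.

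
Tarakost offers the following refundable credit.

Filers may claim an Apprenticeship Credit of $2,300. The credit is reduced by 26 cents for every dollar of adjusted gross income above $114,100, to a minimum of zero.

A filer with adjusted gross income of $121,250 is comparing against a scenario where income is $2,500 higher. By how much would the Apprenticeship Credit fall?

At $121,250 — 26% of the $7,150 excess over $114,100 is $1,859; credit = $2,300 − $1,859 = $441.
At $123,750 — 26% of the $9,650 excess over $114,100 is $2,509 ≥ base, so the credit is $0.
Lost: $441 − $0 = $441.

$441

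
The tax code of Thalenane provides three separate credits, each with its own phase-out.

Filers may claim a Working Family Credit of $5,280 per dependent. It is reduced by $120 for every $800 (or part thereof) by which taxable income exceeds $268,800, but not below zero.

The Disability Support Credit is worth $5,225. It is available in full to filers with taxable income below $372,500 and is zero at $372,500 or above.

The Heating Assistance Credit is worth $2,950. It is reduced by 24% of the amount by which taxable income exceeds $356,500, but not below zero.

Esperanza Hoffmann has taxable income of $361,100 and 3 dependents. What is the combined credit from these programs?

Working Family Credit: base = 3 × $5,280 = $15,840. income exceeds $268,800 by $92,300, which is 116 full-or-partial $800 increments; reduction = 116 × $120 = $13,920, leaving $1,920.
Disability Support Credit: $361,100 is below the $372,500 cutoff, so the full $5,225 applies.
Heating Assistance Credit: 24% of the $4,600 excess over $356,500 is $1,104; credit = $2,950 − $1,104 = $1,846.
Total: $1,920 + $5,225 + $1,846 = $8,991.

$8,991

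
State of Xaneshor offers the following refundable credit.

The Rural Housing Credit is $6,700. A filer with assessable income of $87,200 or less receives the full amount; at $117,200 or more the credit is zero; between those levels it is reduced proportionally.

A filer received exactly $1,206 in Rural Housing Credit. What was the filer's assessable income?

$1,206 is 1,206/6,700 of the full $6,700, so 5,494/6,700 of the $30,000 range has been used: income = $87,200 + $30,000 × 5,494/6,700 = $111,800.

$111,800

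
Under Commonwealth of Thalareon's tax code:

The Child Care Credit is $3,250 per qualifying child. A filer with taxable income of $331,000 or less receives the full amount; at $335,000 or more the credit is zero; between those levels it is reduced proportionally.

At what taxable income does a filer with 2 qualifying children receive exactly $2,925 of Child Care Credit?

Full credit = 2 × $3,250 = $6,500.
$2,925 is 2,925/6,500 of the full $6,500, so 3,575/6,500 of the $4,000 range has been used: income = $331,000 + $4,000 × 3,575/6,500 = $333,200.

$333,200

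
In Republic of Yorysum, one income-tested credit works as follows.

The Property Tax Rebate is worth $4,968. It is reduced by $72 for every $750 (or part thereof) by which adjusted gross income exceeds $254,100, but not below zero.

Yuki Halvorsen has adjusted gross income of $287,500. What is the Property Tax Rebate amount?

Property Tax Rebate: income exceeds $254,100 by $33,400, which is 45 full-or-partial $750 increments; reduction = 45 × $72 = $3,240, leaving $1,728.

$1,728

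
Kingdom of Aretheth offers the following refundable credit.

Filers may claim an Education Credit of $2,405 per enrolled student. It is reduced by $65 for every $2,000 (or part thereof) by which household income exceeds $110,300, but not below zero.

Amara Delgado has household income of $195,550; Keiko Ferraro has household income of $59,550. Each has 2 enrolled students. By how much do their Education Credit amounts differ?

$2,795

Amara ($195,550): Education Credit: base = 2 × $2,405 = $4,810. income exceeds $110,300 by $85,250, which is 43 full-or-partial $2,000 increments; reduction = 43 × $65 = $2,795, leaving $2,015.
Keiko ($59,550): Education Credit: base = 2 × $2,405 = $4,810. $59,550 is at or below the $110,300 threshold, so the full $4,810 applies.
Difference: |$2,015 − $4,810| = $2,795.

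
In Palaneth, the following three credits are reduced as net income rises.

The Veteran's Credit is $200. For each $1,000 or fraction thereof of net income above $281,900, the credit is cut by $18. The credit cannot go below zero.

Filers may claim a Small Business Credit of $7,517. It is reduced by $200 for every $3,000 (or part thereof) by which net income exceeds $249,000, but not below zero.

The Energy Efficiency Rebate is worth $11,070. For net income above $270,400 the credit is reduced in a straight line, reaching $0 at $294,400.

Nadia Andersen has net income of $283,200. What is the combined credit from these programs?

Veteran's Credit: income exceeds $281,900 by $1,300, which is 2 full-or-partial $1,000 increments; reduction = 2 × $18 = $36, leaving $164.
Small Business Credit: income exceeds $249,000 by $34,200, which is 12 full-or-partial $3,000 increments; reduction = 12 × $200 = $2,400, leaving $5,117.
Energy Efficiency Rebate: $283,200 is $12,800 into a $24,000 phase-out range, leaving 11,200/24,000 of the credit: $11,070 × 11,200/24,000 = $5,166.
Total: $164 + $5,117 + $5,166 = $10,447.

$10,447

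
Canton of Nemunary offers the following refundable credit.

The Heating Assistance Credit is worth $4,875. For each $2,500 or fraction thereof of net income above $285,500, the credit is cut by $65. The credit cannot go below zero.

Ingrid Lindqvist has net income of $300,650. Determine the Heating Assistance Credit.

$4,420

Heating Assistance Credit: income exceeds $285,500 by $15,150, which is 7 full-or-partial $2,500 increments; reduction = 7 × $65 = $455, leaving $4,420.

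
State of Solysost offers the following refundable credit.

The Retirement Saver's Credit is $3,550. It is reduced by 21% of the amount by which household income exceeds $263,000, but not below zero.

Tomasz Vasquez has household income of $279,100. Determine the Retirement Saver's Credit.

Retirement Saver's Credit: 21% of the $16,100 excess over $263,000 is $3,381; credit = $3,550 − $3,381 = $169.

$169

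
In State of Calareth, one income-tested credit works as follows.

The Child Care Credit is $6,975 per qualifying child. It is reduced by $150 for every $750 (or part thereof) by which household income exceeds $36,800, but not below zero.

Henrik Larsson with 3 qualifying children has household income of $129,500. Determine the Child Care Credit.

$2,325

Child Care Credit: base = 3 × $6,975 = $20,925. income exceeds $36,800 by $92,700, which is 124 full-or-partial $750 increments; reduction = 124 × $150 = $18,600, leaving $2,325.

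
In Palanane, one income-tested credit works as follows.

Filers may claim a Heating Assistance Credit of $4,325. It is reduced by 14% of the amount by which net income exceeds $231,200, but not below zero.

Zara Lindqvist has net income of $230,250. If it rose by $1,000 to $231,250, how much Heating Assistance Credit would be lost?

$7

At $230,250 — $230,250 is at or below the $231,200 threshold, so the full $4,325 applies.
At $231,250 — 14% of the $50 excess over $231,200 is $7; credit = $4,325 − $7 = $4,318.
Lost: $4,325 − $4,318 = $7.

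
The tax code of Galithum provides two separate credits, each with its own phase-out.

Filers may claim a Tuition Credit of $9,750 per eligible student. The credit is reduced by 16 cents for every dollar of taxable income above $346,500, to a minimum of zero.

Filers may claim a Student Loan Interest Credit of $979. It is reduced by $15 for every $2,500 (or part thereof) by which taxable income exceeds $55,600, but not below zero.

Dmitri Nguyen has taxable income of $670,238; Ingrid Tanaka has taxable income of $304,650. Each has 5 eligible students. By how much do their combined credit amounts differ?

Dmitri ($670,238): Tuition Credit: base = 5 × $9,750 = $48,750. 16% of the $323,738 excess over $346,500 is $51,798.08 ≥ base, so the credit is $0. Student Loan Interest Credit: income exceeds $55,600 by $614,638 → 246 increments × $15 = $3,690 ≥ base, so the credit is $0. total $0 + $0 = $0
Ingrid ($304,650): Tuition Credit: base = 5 × $9,750 = $48,750. $304,650 is at or below the $346,500 threshold, so the full $48,750 applies. Student Loan Interest Credit: income exceeds $55,600 by $249,050 → 100 increments × $15 = $1,500 ≥ base, so the credit is $0. total $48,750 + $0 = $48,750
Difference: |$0 − $48,750| = $48,750.

$48,750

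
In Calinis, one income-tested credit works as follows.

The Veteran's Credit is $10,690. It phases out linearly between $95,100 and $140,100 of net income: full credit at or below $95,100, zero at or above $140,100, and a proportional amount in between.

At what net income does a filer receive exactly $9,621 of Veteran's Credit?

$9,621 is 9,621/10,690 of the full $10,690, so 1,069/10,690 of the $45,000 range has been used: income = $95,100 + $45,000 × 1,069/10,690 = $99,600.

$99,600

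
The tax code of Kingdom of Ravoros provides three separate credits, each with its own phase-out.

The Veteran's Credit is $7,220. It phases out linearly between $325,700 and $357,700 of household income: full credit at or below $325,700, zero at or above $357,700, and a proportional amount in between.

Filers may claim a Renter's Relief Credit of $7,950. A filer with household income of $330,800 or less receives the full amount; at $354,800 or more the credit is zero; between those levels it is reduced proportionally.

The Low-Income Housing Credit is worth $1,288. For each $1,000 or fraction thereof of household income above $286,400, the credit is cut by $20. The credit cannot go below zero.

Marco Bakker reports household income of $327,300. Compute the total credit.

Veteran's Credit: $327,300 is $1,600 into a $32,000 phase-out range, leaving 30,400/32,000 of the credit: $7,220 × 30,400/32,000 = $6,859.
Renter's Relief Credit: $327,300 is at or below the $330,800 threshold, so the full $7,950 applies.
Low-Income Housing Credit: income exceeds $286,400 by $40,900, which is 41 full-or-partial $1,000 increments; reduction = 41 × $20 = $820, leaving $468.
Total: $6,859 + $7,950 + $468 = $15,277.

$15,277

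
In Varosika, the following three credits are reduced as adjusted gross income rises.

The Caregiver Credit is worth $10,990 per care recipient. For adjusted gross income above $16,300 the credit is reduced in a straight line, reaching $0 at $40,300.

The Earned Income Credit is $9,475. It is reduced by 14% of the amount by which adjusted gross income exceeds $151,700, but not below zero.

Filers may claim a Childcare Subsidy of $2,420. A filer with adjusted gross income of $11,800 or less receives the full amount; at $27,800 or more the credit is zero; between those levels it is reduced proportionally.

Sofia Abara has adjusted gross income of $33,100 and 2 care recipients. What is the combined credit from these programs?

$16,069

Caregiver Credit: base = 2 × $10,990 = $21,980. $33,100 is $16,800 into a $24,000 phase-out range, leaving 7,200/24,000 of the credit: $21,980 × 7,200/24,000 = $6,594.
Earned Income Credit: $33,100 is at or below the $151,700 threshold, so the full $9,475 applies.
Childcare Subsidy: $33,100 is at or above $27,800, so the credit is $0.
Total: $6,594 + $9,475 + $0 = $16,069.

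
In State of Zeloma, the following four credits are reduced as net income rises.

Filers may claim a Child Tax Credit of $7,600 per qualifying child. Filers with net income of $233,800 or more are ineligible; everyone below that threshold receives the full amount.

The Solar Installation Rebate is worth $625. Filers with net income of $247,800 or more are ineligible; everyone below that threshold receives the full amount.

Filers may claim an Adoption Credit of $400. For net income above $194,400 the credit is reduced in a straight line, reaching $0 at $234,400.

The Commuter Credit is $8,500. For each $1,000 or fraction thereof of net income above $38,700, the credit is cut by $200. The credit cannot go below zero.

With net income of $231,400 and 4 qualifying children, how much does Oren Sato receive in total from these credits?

$31,055

Child Tax Credit: base = 4 × $7,600 = $30,400. $231,400 is below the $233,800 cutoff, so the full $30,400 applies.
Solar Installation Rebate: $231,400 is below the $247,800 cutoff, so the full $625 applies.
Adoption Credit: $231,400 is $37,000 into a $40,000 phase-out range, leaving 3,000/40,000 of the credit: $400 × 3,000/40,000 = $30.
Commuter Credit: income exceeds $38,700 by $192,700 → 193 increments × $200 = $38,600 ≥ base, so the credit is $0.
Total: $30,400 + $625 + $30 + $0 = $31,055.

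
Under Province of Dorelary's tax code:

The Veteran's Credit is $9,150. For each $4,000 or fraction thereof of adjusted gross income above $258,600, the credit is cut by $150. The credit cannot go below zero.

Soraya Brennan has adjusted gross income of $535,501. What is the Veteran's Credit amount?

Veteran's Credit: income exceeds $258,600 by $276,901 → 70 increments × $150 = $10,500 ≥ base, so the credit is $0.

$0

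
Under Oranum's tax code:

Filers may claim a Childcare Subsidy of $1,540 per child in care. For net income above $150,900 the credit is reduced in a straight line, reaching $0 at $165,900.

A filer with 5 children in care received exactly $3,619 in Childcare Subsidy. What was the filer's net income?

Full credit = 5 × $1,540 = $7,700.
$3,619 is 3,619/7,700 of the full $7,700, so 4,081/7,700 of the $15,000 range has been used: income = $150,900 + $15,000 × 4,081/7,700 = $158,850.

$158,850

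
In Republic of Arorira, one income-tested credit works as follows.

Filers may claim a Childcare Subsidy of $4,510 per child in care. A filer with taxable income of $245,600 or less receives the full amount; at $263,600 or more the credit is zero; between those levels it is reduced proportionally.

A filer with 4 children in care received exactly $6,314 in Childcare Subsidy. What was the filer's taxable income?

$257,300

Full credit = 4 × $4,510 = $18,040.
$6,314 is 6,314/18,040 of the full $18,040, so 11,726/18,040 of the $18,000 range has been used: income = $245,600 + $18,000 × 11,726/18,040 = $257,300.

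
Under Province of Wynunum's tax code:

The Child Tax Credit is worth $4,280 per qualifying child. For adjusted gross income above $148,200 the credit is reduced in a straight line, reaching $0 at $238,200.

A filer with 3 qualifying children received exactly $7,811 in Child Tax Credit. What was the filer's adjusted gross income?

Full credit = 3 × $4,280 = $12,840.
$7,811 is 7,811/12,840 of the full $12,840, so 5,029/12,840 of the $90,000 range has been used: income = $148,200 + $90,000 × 5,029/12,840 = $183,450.

$183,450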